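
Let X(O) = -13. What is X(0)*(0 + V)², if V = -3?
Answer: -117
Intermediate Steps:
X(0)*(0 + V)² = -13*(0 - 3)² = -13*(-3)² = -13*9 = -117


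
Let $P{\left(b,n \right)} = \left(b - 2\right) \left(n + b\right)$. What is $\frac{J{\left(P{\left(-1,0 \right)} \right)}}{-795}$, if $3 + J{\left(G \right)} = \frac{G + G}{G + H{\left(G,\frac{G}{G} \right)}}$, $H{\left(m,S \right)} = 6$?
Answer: $\frac{7}{2385} \approx 0.002935$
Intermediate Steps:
$P{\left(b,n \right)} = \left(-2 + b\right) \left(b + n\right)$
$J{\left(G \right)} = -3 + \frac{2 G}{6 + G}$ ($J{\left(G \right)} = -3 + \frac{G + G}{G + 6} = -3 + \frac{2 G}{6 + G}$)
$\frac{J{\left(P{\left(-1,0 \right)} \right)}}{-795} = \frac{\frac{1}{6 - \left(-2 - \left(-1\right)^{2}\right)} \left(-18 - \left(\left(-1\right)^{2} - -2 - 0 - 0\right)\right)}{-795} = \frac{-18 - \left(1 + 2 + 0 + 0\right)}{6 + \left(1 + 2 + 0 + 0\right)} \left(- \frac{1}{795}\right) = \frac{-18 - 3}{6 + 3} \left(- \frac{1}{795}\right) = \frac{-18 - 3}{9} \left(- \frac{1}{795}\right) = \frac{1}{9} \left(-21\right) \left(- \frac{1}{795}\right) = \left(- \frac{7}{3}\right) \left(- \frac{1}{795}\right) = \frac{7}{2385}$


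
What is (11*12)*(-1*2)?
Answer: -264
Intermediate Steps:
(11*12)*(-1*2) = 132*(-2) = -264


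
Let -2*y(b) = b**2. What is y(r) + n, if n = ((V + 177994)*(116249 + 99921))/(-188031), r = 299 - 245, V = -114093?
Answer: -14087628368/188031 ≈ -74922.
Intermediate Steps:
r = 54
n = -13813479170/188031 (n = ((-114093 + 177994)*(116249 + 99921))/(-188031) = (63901*216170)*(-1/188031) = 13813479170*(-1/188031) = -13813479170/188031 ≈ -73464.)
y(b) = -b**2/2
y(r) + n = -1/2*54**2 - 13813479170/188031 = -1/2*2916 - 13813479170/188031 = -1458 - 13813479170/188031 = -14087628368/188031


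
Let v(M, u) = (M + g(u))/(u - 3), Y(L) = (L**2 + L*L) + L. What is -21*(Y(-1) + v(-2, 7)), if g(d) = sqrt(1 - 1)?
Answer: -21/2 ≈ -10.500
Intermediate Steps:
g(d) = 0 (g(d) = sqrt(0) = 0)
Y(L) = L + 2*L**2 (Y(L) = (L**2 + L**2) + L = 2*L**2 + L = L + 2*L**2)
v(M, u) = M/(-3 + u) (v(M, u) = (M + 0)/(u - 3) = M/(-3 + u))
-21*(Y(-1) + v(-2, 7)) = -21*(-(1 + 2*(-1)) - 2/(-3 + 7)) = -21*(-(1 - 2) - 2/4) = -21*(-1*(-1) - 2*1/4) = -21*(1 - 1/2) = -21*1/2 = -21/2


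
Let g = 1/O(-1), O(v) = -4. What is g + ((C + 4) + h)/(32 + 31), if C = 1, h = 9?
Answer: -1/36 ≈ -0.027778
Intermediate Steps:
g = -¼ (g = 1/(-4) = -¼ ≈ -0.25000)
g + ((C + 4) + h)/(32 + 31) = -¼ + ((1 + 4) + 9)/(32 + 31) = -¼ + (5 + 9)/63 = -¼ + 14*(1/63) = -¼ + 2/9 = -1/36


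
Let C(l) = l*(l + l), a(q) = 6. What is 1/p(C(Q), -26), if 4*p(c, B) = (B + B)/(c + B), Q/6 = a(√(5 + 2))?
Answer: -2566/13 ≈ -197.38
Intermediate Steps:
Q = 36 (Q = 6*6 = 36)
C(l) = 2*l² (C(l) = l*(2*l) = 2*l²)
p(c, B) = B/(2*(B + c)) (p(c, B) = ((B + B)/(c + B))/4 = ((2*B)/(B + c))/4 = (2*B/(B + c))/4 = B/(2*(B + c)))
1/p(C(Q), -26) = 1/((½)*(-26)/(-26 + 2*36²)) = 1/((½)*(-26)/(-26 + 2*1296)) = 1/((½)*(-26)/(-26 + 2592)) = 1/((½)*(-26)/2566) = 1/((½)*(-26)*(1/2566)) = 1/(-13/2566) = -2566/13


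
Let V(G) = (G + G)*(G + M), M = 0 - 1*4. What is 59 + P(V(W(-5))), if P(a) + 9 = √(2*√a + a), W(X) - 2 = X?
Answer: 50 + √(42 + 2*√42) ≈ 57.414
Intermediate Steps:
W(X) = 2 + X
M = -4 (M = 0 - 4 = -4)
V(G) = 2*G*(-4 + G) (V(G) = (G + G)*(G - 4) = (2*G)*(-4 + G) = 2*G*(-4 + G))
P(a) = -9 + √(a + 2*√a) (P(a) = -9 + √(2*√a + a) = -9 + √(a + 2*√a))
59 + P(V(W(-5))) = 59 + (-9 + √(2*(2 - 5)*(-4 + (2 - 5)) + 2*√(2*(2 - 5)*(-4 + (2 - 5))))) = 59 + (-9 + √(2*(-3)*(-4 - 3) + 2*√(2*(-3)*(-4 - 3)))) = 59 + (-9 + √(2*(-3)*(-7) + 2*√(2*(-3)*(-7)))) = 59 + (-9 + √(42 + 2*√42)) = 50 + √(42 + 2*√42)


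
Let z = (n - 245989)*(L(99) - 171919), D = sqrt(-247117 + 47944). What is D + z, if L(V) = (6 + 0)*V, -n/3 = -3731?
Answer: 40226424700 + I*sqrt(199173) ≈ 4.0226e+10 + 446.29*I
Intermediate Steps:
n = 11193 (n = -3*(-3731) = 11193)
L(V) = 6*V
D = I*sqrt(199173) (D = sqrt(-199173) = I*sqrt(199173) ≈ 446.29*I)
z = 40226424700 (z = (11193 - 245989)*(6*99 - 171919) = -234796*(594 - 171919) = -234796*(-171325) = 40226424700)
D + z = I*sqrt(199173) + 40226424700 = 40226424700 + I*sqrt(199173)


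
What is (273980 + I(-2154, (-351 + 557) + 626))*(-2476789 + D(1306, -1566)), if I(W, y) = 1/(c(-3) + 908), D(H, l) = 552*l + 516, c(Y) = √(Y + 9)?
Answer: -377307580722981170/412229 + 3340705*√6/824458 ≈ -9.1529e+11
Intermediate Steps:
c(Y) = √(9 + Y)
D(H, l) = 516 + 552*l
I(W, y) = 1/(908 + √6) (I(W, y) = 1/(√(9 - 3) + 908) = 1/(√6 + 908) = 1/(908 + √6))
(273980 + I(-2154, (-351 + 557) + 626))*(-2476789 + D(1306, -1566)) = (273980 + (454/412229 - √6/824458))*(-2476789 + (516 + 552*(-1566))) = (112942501874/412229 - √6/824458)*(-2476789 + (516 - 864432)) = (112942501874/412229 - √6/824458)*(-2476789 - 863916) = (112942501874/412229 - √6/824458)*(-3340705) = -377307580722981170/412229 + 3340705*√6/824458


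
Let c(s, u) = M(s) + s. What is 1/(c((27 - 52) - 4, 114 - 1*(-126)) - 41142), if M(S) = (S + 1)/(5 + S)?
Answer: -6/247019 ≈ -2.4290e-5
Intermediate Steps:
M(S) = (1 + S)/(5 + S)
c(s, u) = s + (1 + s)/(5 + s) (c(s, u) = (1 + s)/(5 + s) + s = s + (1 + s)/(5 + s))
1/(c((27 - 52) - 4, 114 - 1*(-126)) - 41142) = 1/((1 + ((27 - 52) - 4) + ((27 - 52) - 4)*(5 + ((27 - 52) - 4)))/(5 + ((27 - 52) - 4)) - 41142) = 1/((1 + (-25 - 4) + (-25 - 4)*(5 + (-25 - 4)))/(5 + (-25 - 4)) - 41142) = 1/((1 - 29 - 29*(5 - 29))/(5 - 29) - 41142) = 1/((1 - 29 - 29*(-24))/(-24) - 41142) = 1/(-(1 - 29 + 696)/24 - 41142) = 1/(-1/24*668 - 41142) = 1/(-167/6 - 41142) = 1/(-247019/6) = -6/247019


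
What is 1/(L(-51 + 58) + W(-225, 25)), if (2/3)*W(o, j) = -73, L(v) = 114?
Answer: 2/9 ≈ 0.22222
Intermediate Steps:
W(o, j) = -219/2 (W(o, j) = (3/2)*(-73) = -219/2)
1/(L(-51 + 58) + W(-225, 25)) = 1/(114 - 219/2) = 1/(9/2) = 2/9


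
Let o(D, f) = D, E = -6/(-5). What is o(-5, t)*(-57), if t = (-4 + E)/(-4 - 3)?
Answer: 285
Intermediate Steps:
E = 6/5 (E = -6*(-⅕) = 6/5 ≈ 1.2000)
t = ⅖ (t = (-4 + 6/5)/(-4 - 3) = -14/5/(-7) = -14/5*(-⅐) = ⅖ ≈ 0.40000)
o(-5, t)*(-57) = -5*(-57) = 285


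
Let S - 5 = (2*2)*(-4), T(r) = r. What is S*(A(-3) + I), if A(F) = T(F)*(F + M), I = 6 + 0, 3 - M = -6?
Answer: 132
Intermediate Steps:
M = 9 (M = 3 - 1*(-6) = 3 + 6 = 9)
I = 6
S = -11 (S = 5 + (2*2)*(-4) = 5 + 4*(-4) = 5 - 16 = -11)
A(F) = F*(9 + F) (A(F) = F*(F + 9) = F*(9 + F))
S*(A(-3) + I) = -11*(-3*(9 - 3) + 6) = -11*(-3*6 + 6) = -11*(-18 + 6) = -11*(-12) = 132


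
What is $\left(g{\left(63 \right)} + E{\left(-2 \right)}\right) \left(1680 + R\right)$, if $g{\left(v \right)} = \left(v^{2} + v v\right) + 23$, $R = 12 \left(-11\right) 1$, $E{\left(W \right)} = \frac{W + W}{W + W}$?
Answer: $12325176$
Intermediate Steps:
$E{\left(W \right)} = 1$ ($E{\left(W \right)} = \frac{2 W}{2 W} = 2 W \frac{1}{2 W} = 1$)
$R = -132$ ($R = \left(-132\right) 1 = -132$)
$g{\left(v \right)} = 23 + 2 v^{2}$ ($g{\left(v \right)} = \left(v^{2} + v^{2}\right) + 23 = 2 v^{2} + 23 = 23 + 2 v^{2}$)
$\left(g{\left(63 \right)} + E{\left(-2 \right)}\right) \left(1680 + R\right) = \left(\left(23 + 2 \cdot 63^{2}\right) + 1\right) \left(1680 - 132\right) = \left(\left(23 + 2 \cdot 3969\right) + 1\right) 1548 = \left(\left(23 + 7938\right) + 1\right) 1548 = \left(7961 + 1\right) 1548 = 7962 \cdot 1548 = 12325176$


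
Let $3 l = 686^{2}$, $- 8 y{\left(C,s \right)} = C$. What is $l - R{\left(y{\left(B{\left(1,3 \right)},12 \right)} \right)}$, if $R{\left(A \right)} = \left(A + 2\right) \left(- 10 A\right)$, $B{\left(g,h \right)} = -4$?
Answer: $\frac{941267}{6} \approx 1.5688 \cdot 10^{5}$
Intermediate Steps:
$y{\left(C,s \right)} = - \frac{C}{8}$
$R{\left(A \right)} = - 10 A \left(2 + A\right)$ ($R{\left(A \right)} = \left(2 + A\right) \left(- 10 A\right) = - 10 A \left(2 + A\right)$)
$l = \frac{470596}{3}$ ($l = \frac{686^{2}}{3} = \frac{1}{3} \cdot 470596 = \frac{470596}{3} \approx 1.5687 \cdot 10^{5}$)
$l - R{\left(y{\left(B{\left(1,3 \right)},12 \right)} \right)} = \frac{470596}{3} - - 10 \left(\left(- \frac{1}{8}\right) \left(-4\right)\right) \left(2 - - \frac{1}{2}\right) = \frac{470596}{3} - \left(-10\right) \frac{1}{2} \left(2 + \frac{1}{2}\right) = \frac{470596}{3} - \left(-10\right) \frac{1}{2} \cdot \frac{5}{2} = \frac{470596}{3} - - \frac{25}{2} = \frac{470596}{3} + \frac{25}{2} = \frac{941267}{6}$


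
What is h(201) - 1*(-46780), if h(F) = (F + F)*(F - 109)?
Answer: 83764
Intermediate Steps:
h(F) = 2*F*(-109 + F) (h(F) = (2*F)*(-109 + F) = 2*F*(-109 + F))
h(201) - 1*(-46780) = 2*201*(-109 + 201) - 1*(-46780) = 2*201*92 + 46780 = 36984 + 46780 = 83764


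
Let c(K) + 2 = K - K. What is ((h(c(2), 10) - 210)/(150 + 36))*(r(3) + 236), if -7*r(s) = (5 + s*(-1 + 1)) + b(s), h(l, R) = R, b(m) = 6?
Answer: -54700/217 ≈ -252.07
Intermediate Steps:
c(K) = -2 (c(K) = -2 + (K - K) = -2 + 0 = -2)
r(s) = -11/7 (r(s) = -((5 + s*(-1 + 1)) + 6)/7 = -((5 + s*0) + 6)/7 = -((5 + 0) + 6)/7 = -(5 + 6)/7 = -1/7*11 = -11/7)
((h(c(2), 10) - 210)/(150 + 36))*(r(3) + 236) = ((10 - 210)/(150 + 36))*(-11/7 + 236) = -200/186*(1641/7) = -200*1/186*(1641/7) = -100/93*1641/7 = -54700/217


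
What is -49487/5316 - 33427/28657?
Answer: -1595846891/152340612 ≈ -10.476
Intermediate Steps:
-49487/5316 - 33427/28657 = -1595846891/152340612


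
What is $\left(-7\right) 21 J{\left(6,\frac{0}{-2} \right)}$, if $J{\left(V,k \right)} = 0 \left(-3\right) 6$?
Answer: $0$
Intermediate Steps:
$J{\left(V,k \right)} = 0$ ($J{\left(V,k \right)} = 0 \cdot 6 = 0$)
$\left(-7\right) 21 J{\left(6,\frac{0}{-2} \right)} = \left(-7\right) 21 \cdot 0 = \left(-147\right) 0 = 0$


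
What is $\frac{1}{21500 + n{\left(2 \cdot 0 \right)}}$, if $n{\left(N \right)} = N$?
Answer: $\frac{1}{21500} \approx 4.6512 \cdot 10^{-5}$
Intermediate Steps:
$\frac{1}{21500 + n{\left(2 \cdot 0 \right)}} = \frac{1}{21500 + 2 \cdot 0} = \frac{1}{21500 + 0} = \frac{1}{21500}$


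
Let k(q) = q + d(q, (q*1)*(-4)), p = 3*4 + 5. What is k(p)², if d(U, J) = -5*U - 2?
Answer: 4900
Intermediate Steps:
d(U, J) = -2 - 5*U
p = 17 (p = 12 + 5 = 17)
k(q) = -2 - 4*q (k(q) = q + (-2 - 5*q) = -2 - 4*q)
k(p)² = (-2 - 4*17)² = (-2 - 68)² = (-70)² = 4900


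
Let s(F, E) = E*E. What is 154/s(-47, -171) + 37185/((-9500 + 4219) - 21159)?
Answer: -216650965/154626408 ≈ -1.4011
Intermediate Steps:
s(F, E) = E²
154/s(-47, -171) + 37185/((-9500 + 4219) - 21159) = 154/((-171)²) + 37185/((-9500 + 4219) - 21159) = 154/29241 + 37185/(-5281 - 21159) = 154*(1/29241) + 37185/(-26440) = 154/29241 + 37185*(-1/26440) = 154/29241 - 7437/5288 = -216650965/154626408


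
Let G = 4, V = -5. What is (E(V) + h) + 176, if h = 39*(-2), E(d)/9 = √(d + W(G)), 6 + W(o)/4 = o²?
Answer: 98 + 9*√35 ≈ 151.24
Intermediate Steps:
W(o) = -24 + 4*o²
E(d) = 9*√(40 + d) (E(d) = 9*√(d + (-24 + 4*4²)) = 9*√(d + (-24 + 4*16)) = 9*√(d + (-24 + 64)) = 9*√(d + 40) = 9*√(40 + d))
h = -78
(E(V) + h) + 176 = (9*√(40 - 5) - 78) + 176 = (9*√35 - 78) + 176 = (-78 + 9*√35) + 176 = 98 + 9*√35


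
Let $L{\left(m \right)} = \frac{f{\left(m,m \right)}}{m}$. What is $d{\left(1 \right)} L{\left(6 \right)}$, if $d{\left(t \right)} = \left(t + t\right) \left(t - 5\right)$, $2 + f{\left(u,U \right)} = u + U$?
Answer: $- \frac{40}{3} \approx -13.333$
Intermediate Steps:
$f{\left(u,U \right)} = -2 + U + u$ ($f{\left(u,U \right)} = -2 + \left(u + U\right) = -2 + \left(U + u\right) = -2 + U + u$)
$L{\left(m \right)} = \frac{-2 + 2 m}{m}$ ($L{\left(m \right)} = \frac{-2 + m + m}{m} = \frac{-2 + 2 m}{m}$)
$d{\left(t \right)} = 2 t \left(-5 + t\right)$
$d{\left(1 \right)} L{\left(6 \right)} = 2 \cdot 1 \left(-5 + 1\right) \left(2 - \frac{2}{6}\right) = 2 \cdot 1 \left(-4\right) \left(2 - \frac{1}{3}\right) = - 8 \left(2 - \frac{1}{3}\right) = \left(-8\right) \frac{5}{3} = - \frac{40}{3}$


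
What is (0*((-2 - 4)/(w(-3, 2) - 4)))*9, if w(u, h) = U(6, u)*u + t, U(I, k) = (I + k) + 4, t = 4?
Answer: 0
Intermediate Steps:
U(I, k) = 4 + I + k
w(u, h) = 4 + u*(10 + u) (w(u, h) = (4 + 6 + u)*u + 4 = (10 + u)*u + 4 = u*(10 + u) + 4 = 4 + u*(10 + u))
(0*((-2 - 4)/(w(-3, 2) - 4)))*9 = (0*((-2 - 4)/((4 - 3*(10 - 3)) - 4)))*9 = (0*(-6/((4 - 3*7) - 4)))*9 = (0*(-6/((4 - 21) - 4)))*9 = (0*(-6/(-17 - 4)))*9 = (0*(-6/(-21)))*9 = (0*(-6*(-1/21)))*9 = (0*(2/7))*9 = 0*9 = 0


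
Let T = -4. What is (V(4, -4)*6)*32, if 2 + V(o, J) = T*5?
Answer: -4224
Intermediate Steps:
V(o, J) = -22 (V(o, J) = -2 - 4*5 = -2 - 20 = -22)
(V(4, -4)*6)*32 = -22*6*32 = -132*32 = -4224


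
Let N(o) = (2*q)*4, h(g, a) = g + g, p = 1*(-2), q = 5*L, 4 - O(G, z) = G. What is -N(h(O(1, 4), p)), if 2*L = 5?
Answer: -100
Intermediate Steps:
L = 5/2 (L = (½)*5 = 5/2 ≈ 2.5000)
O(G, z) = 4 - G
q = 25/2 (q = 5*(5/2) = 25/2 ≈ 12.500)
p = -2
h(g, a) = 2*g
N(o) = 100 (N(o) = (2*(25/2))*4 = 25*4 = 100)
-N(h(O(1, 4), p)) = -1*100 = -100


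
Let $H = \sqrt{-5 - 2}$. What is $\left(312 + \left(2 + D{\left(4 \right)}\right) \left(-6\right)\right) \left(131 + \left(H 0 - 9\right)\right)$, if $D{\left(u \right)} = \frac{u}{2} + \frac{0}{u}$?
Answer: $35136$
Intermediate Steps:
$H = i \sqrt{7}$ ($H = \sqrt{-7} = i \sqrt{7} \approx 2.6458 i$)
$D{\left(u \right)} = \frac{u}{2}$ ($D{\left(u \right)} = u \frac{1}{2} + 0 = \frac{u}{2} + 0 = \frac{u}{2}$)
$\left(312 + \left(2 + D{\left(4 \right)}\right) \left(-6\right)\right) \left(131 + \left(H 0 - 9\right)\right) = \left(312 + \left(2 + \frac{1}{2} \cdot 4\right) \left(-6\right)\right) \left(131 - \left(9 - i \sqrt{7} \cdot 0\right)\right) = \left(312 + \left(2 + 2\right) \left(-6\right)\right) \left(131 + \left(0 - 9\right)\right) = \left(312 + 4 \left(-6\right)\right) \left(131 - 9\right) = \left(312 - 24\right) 122 = 288 \cdot 122 = 35136$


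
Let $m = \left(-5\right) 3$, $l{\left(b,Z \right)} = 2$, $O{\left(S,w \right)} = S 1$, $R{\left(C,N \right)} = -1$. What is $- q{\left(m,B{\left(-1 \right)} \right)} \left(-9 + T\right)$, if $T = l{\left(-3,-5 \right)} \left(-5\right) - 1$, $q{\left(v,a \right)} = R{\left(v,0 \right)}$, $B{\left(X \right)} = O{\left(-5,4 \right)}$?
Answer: $-20$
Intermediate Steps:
$O{\left(S,w \right)} = S$
$B{\left(X \right)} = -5$
$m = -15$
$q{\left(v,a \right)} = -1$
$T = -11$ ($T = 2 \left(-5\right) - 1 = -10 - 1 = -11$)
$- q{\left(m,B{\left(-1 \right)} \right)} \left(-9 + T\right) = \left(-1\right) \left(-1\right) \left(-9 - 11\right) = 1 \left(-20\right) = -20$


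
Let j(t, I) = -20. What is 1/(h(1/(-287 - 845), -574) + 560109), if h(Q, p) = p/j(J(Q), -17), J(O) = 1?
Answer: 10/5601377 ≈ 1.7853e-6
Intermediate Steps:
h(Q, p) = -p/20 (h(Q, p) = p/(-20) = p*(-1/20) = -p/20)
1/(h(1/(-287 - 845), -574) + 560109) = 1/(-1/20*(-574) + 560109) = 1/(287/10 + 560109) = 1/(5601377/10) = 10/5601377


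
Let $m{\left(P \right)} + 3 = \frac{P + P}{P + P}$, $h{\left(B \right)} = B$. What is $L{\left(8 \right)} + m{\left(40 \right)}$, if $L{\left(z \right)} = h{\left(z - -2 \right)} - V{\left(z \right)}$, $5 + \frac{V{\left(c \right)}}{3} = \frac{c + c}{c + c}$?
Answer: $20$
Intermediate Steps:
$V{\left(c \right)} = -12$ ($V{\left(c \right)} = -15 + 3 \frac{c + c}{c + c} = -15 + 3 \frac{2 c}{2 c} = -15 + 3 \cdot 2 c \frac{1}{2 c} = -15 + 3 \cdot 1 = -15 + 3 = -12$)
$L{\left(z \right)} = 14 + z$ ($L{\left(z \right)} = \left(z - -2\right) - -12 = \left(z + 2\right) + 12 = \left(2 + z\right) + 12 = 14 + z$)
$m{\left(P \right)} = -2$ ($m{\left(P \right)} = -3 + \frac{P + P}{P + P} = -3 + \frac{2 P}{2 P} = -3 + 2 P \frac{1}{2 P} = -3 + 1 = -2$)
$L{\left(8 \right)} + m{\left(40 \right)} = \left(14 + 8\right) - 2 = 22 - 2 = 20$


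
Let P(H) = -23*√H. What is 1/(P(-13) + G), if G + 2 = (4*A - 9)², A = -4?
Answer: 623/395006 + 23*I*√13/395006 ≈ 0.0015772 + 0.00020994*I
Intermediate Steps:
G = 623 (G = -2 + (4*(-4) - 9)² = -2 + (-16 - 9)² = -2 + (-25)² = -2 + 625 = 623)
1/(P(-13) + G) = 1/(-23*I*√13 + 623) = 1/(623 - 23*I*√13)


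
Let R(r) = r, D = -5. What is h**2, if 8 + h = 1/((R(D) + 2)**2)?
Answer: 5041/81 ≈ 62.235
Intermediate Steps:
h = -71/9 (h = -8 + 1/((-5 + 2)**2) = -8 + 1/((-3)**2) = -8 + 1/9 = -71/9 ≈ -7.8889)
h**2 = (-71/9)**2 = 5041/81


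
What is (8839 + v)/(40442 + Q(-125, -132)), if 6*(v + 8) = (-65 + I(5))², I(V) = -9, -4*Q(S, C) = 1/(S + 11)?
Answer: 4443112/18441553 ≈ 0.24093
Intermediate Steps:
Q(S, C) = -1/(4*(11 + S)) (Q(S, C) = -1/(4*(S + 11)) = -1/(4*(11 + S)))
v = 2714/3 (v = -8 + (-65 - 9)²/6 = -8 + (⅙)*(-74)² = -8 + (⅙)*5476 = -8 + 2738/3 = 2714/3 ≈ 904.67)
(8839 + v)/(40442 + Q(-125, -132)) = (8839 + 2714/3)/(40442 - 1/(44 + 4*(-125))) = 29231/(3*(40442 - 1/(44 - 500))) = 29231/(3*(40442 - 1/(-456))) = 29231/(3*(40442 - 1*(-1/456))) = 29231/(3*(40442 + 1/456)) = 29231/(3*(18441553/456)) = (29231/3)*(456/18441553) = 4443112/18441553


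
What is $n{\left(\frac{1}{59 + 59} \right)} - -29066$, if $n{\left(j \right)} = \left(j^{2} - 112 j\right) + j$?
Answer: $\frac{404701887}{13924} \approx 29065.0$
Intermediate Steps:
$n{\left(j \right)} = j^{2} - 111 j$
$n{\left(\frac{1}{59 + 59} \right)} - -29066 = \frac{-111 + \frac{1}{59 + 59}}{59 + 59} - -29066 = \frac{-111 + \frac{1}{118}}{118} + 29066 = \frac{1}{118} \left(- \frac{13097}{118}\right) + 29066 = - \frac{13097}{13924} + 29066 = \frac{404701887}{13924}$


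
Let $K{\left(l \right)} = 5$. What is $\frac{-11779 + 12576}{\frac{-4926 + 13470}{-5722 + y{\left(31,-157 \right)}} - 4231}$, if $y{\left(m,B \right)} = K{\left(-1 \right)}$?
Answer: $- \frac{4556449}{24197171} \approx -0.1883$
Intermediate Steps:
$y{\left(m,B \right)} = 5$
$\frac{-11779 + 12576}{\frac{-4926 + 13470}{-5722 + y{\left(31,-157 \right)}} - 4231} = \frac{-11779 + 12576}{\frac{-4926 + 13470}{-5722 + 5} - 4231} = \frac{797}{\frac{8544}{-5717} - 4231} = \frac{797}{8544 \left(- \frac{1}{5717}\right) - 4231} = \frac{797}{- \frac{8544}{5717} - 4231} = \frac{797}{- \frac{24197171}{5717}} = 797 \left(- \frac{5717}{24197171}\right) = - \frac{4556449}{24197171}$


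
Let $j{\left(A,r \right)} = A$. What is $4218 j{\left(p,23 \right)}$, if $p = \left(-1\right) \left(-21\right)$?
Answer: $88578$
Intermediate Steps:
$p = 21$
$4218 j{\left(p,23 \right)} = 4218 \cdot 21 = 88578$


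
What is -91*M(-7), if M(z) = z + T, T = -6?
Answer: 1183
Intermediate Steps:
M(z) = -6 + z (M(z) = z - 6 = -6 + z)
-91*M(-7) = -91*(-6 - 7) = -91*(-13) = 1183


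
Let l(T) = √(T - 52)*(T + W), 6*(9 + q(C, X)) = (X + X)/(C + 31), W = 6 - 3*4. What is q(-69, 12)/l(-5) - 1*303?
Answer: -303 - 173*I*√57/11913 ≈ -303.0 - 0.10964*I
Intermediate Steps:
W = -6 (W = 6 - 12 = -6)
q(C, X) = -9 + X/(3*(31 + C)) (q(C, X) = -9 + ((X + X)/(C + 31))/6 = -9 + ((2*X)/(31 + C))/6 = -9 + (2*X/(31 + C))/6 = -9 + X/(3*(31 + C)))
l(T) = √(-52 + T)*(-6 + T) (l(T) = √(T - 52)*(T - 6) = √(-52 + T)*(-6 + T))
q(-69, 12)/l(-5) - 1*303 = ((-837 + 12 - 27*(-69))/(3*(31 - 69)))/((√(-52 - 5)*(-6 - 5))) - 1*303 = ((⅓)*(-837 + 12 + 1863)/(-38))/((√(-57)*(-11))) - 303 = ((⅓)*(-1/38)*1038)/(((I*√57)*(-11))) - 303 = -173*I*√57/627/19 - 303 = -173*I*√57/11913 - 303 = -303 - 173*I*√57/11913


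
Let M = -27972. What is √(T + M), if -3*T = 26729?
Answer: I*√331935/3 ≈ 192.05*I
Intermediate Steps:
T = -26729/3 (T = -⅓*26729 = -26729/3 ≈ -8909.7)
√(T + M) = √(-26729/3 - 27972) = √(-110645/3) = I*√331935/3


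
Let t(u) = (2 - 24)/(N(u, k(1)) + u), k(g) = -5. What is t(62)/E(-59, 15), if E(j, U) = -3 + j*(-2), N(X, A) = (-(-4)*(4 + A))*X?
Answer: 11/10695 ≈ 0.0010285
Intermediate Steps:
N(X, A) = X*(16 + 4*A) (N(X, A) = (-2*(-8 - 2*A))*X = (16 + 4*A)*X = X*(16 + 4*A))
E(j, U) = -3 - 2*j
t(u) = 22/(3*u) (t(u) = (2 - 24)/(4*u*(4 - 5) + u) = -22/(4*u*(-1) + u) = -22/(-4*u + u) = -22*(-1/(3*u)) = -(-22)/(3*u) = 22/(3*u))
t(62)/E(-59, 15) = ((22/3)/62)/(-3 - 2*(-59)) = ((22/3)*(1/62))/(-3 + 118) = (11/93)/115 = (11/93)*(1/115) = 11/10695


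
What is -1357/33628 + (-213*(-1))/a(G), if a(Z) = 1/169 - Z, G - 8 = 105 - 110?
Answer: -605596879/8507884 ≈ -71.181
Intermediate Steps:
G = 3 (G = 8 + (105 - 110) = 8 - 5 = 3)
a(Z) = 1/169 - Z
-1357/33628 + (-213*(-1))/a(G) = -1357/33628 + (-213*(-1))/(1/169 - 1*3) = -1357*1/33628 + 213/(1/169 - 3) = -1357/33628 + 213/(-506/169) = -1357/33628 + 213*(-169/506) = -1357/33628 - 35997/506 = -605596879/8507884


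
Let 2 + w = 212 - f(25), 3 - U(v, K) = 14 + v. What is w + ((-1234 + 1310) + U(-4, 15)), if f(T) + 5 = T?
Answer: 259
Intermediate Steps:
U(v, K) = -11 - v (U(v, K) = 3 - (14 + v) = 3 + (-14 - v) = -11 - v)
f(T) = -5 + T
w = 190 (w = -2 + (212 - (-5 + 25)) = -2 + (212 - 1*20) = -2 + (212 - 20) = -2 + 192 = 190)
w + ((-1234 + 1310) + U(-4, 15)) = 190 + ((-1234 + 1310) + (-11 - 1*(-4))) = 190 + (76 + (-11 + 4)) = 190 + (76 - 7) = 190 + 69 = 259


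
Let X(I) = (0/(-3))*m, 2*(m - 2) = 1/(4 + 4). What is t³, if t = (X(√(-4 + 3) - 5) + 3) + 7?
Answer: 1000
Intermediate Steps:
m = 33/16 (m = 2 + 1/(2*(4 + 4)) = 2 + (½)/8 = 2 + (½)*(⅛) = 2 + 1/16 = 33/16 ≈ 2.0625)
X(I) = 0 (X(I) = (0/(-3))*(33/16) = (0*(-⅓))*(33/16) = 0*(33/16) = 0)
t = 10 (t = (0 + 3) + 7 = 3 + 7 = 10)
t³ = 10³ = 1000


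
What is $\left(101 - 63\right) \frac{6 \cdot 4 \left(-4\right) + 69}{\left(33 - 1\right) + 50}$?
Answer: $- \frac{513}{41} \approx -12.512$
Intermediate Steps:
$\left(101 - 63\right) \frac{6 \cdot 4 \left(-4\right) + 69}{\left(33 - 1\right) + 50} = \left(101 - 63\right) \frac{24 \left(-4\right) + 69}{32 + 50} = 38 \frac{-96 + 69}{82} = 38 \left(\left(-27\right) \frac{1}{82}\right) = 38 \left(- \frac{27}{82}\right) = - \frac{513}{41}$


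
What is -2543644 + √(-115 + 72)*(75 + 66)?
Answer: -2543644 + 141*I*√43 ≈ -2.5436e+6 + 924.6*I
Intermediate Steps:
-2543644 + √(-115 + 72)*(75 + 66) = -2543644 + √(-43)*141 = -2543644 + (I*√43)*141 = -2543644 + 141*I*√43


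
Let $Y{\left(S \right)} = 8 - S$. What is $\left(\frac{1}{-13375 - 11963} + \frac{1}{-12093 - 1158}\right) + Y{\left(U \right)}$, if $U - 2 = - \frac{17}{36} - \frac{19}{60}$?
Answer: $\frac{5698392278}{839384595} \approx 6.7888$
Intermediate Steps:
$U = \frac{109}{90}$ ($U = 2 - \left(\frac{17}{36} + \frac{19}{60}\right) = 2 - \frac{71}{90} = \frac{109}{90} \approx 1.2111$)
$\left(\frac{1}{-13375 - 11963} + \frac{1}{-12093 - 1158}\right) + Y{\left(U \right)} = \left(\frac{1}{-13375 - 11963} + \frac{1}{-12093 - 1158}\right) + \left(8 - \frac{109}{90}\right) = \left(\frac{1}{-25338} + \frac{1}{-13251}\right) + \left(8 - \frac{109}{90}\right) = \left(- \frac{1}{25338} - \frac{1}{13251}\right) + \frac{611}{90} = - \frac{12863}{111917946} + \frac{611}{90} = \frac{5698392278}{839384595}$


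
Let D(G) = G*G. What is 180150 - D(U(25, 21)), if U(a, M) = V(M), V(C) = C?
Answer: 179709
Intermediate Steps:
U(a, M) = M
D(G) = G²
180150 - D(U(25, 21)) = 180150 - 1*21² = 180150 - 1*441 = 180150 - 441 = 179709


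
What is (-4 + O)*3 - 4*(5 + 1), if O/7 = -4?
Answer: -120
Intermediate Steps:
O = -28 (O = 7*(-4) = -28)
(-4 + O)*3 - 4*(5 + 1) = (-4 - 28)*3 - 4*(5 + 1) = -32*3 - 4*6 = -96 - 24 = -120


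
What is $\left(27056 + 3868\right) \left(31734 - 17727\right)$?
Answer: $433152468$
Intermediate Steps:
$\left(27056 + 3868\right) \left(31734 - 17727\right) = 30924 \cdot 14007 = 433152468$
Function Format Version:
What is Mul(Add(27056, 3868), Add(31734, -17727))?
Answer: 433152468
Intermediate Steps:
Mul(Add(27056, 3868), Add(31734, -17727)) = Mul(30924, 14007) = 433152468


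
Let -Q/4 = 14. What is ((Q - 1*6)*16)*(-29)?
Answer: 28768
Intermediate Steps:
Q = -56 (Q = -4*14 = -56)
((Q - 1*6)*16)*(-29) = ((-56 - 1*6)*16)*(-29) = ((-56 - 6)*16)*(-29) = -62*16*(-29) = -992*(-29) = 28768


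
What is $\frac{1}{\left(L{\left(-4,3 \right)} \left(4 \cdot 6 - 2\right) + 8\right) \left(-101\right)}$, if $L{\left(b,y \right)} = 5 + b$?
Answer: $- \frac{1}{3030} \approx -0.00033003$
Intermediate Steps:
$\frac{1}{\left(L{\left(-4,3 \right)} \left(4 \cdot 6 - 2\right) + 8\right) \left(-101\right)} = \frac{1}{\left(\left(5 - 4\right) \left(4 \cdot 6 - 2\right) + 8\right) \left(-101\right)} = \frac{1}{\left(1 \left(24 - 2\right) + 8\right) \left(-101\right)} = \frac{1}{\left(1 \cdot 22 + 8\right) \left(-101\right)} = \frac{1}{\left(22 + 8\right) \left(-101\right)} = \frac{1}{30 \left(-101\right)} = \frac{1}{-3030} = - \frac{1}{3030}$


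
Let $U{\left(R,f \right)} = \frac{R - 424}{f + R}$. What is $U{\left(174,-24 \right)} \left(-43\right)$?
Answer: $\frac{215}{3} \approx 71.667$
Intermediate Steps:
$U{\left(R,f \right)} = \frac{-424 + R}{R + f}$
$U{\left(174,-24 \right)} \left(-43\right) = \frac{-424 + 174}{174 - 24} \left(-43\right) = \frac{1}{150} \left(-250\right) \left(-43\right) = \left(- \frac{5}{3}\right) \left(-43\right) = \frac{215}{3}$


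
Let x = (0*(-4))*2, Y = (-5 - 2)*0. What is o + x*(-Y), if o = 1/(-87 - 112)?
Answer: -1/199 ≈ -0.0050251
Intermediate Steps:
o = -1/199 (o = 1/(-199) = -1/199 ≈ -0.0050251)
Y = 0 (Y = -7*0 = 0)
x = 0 (x = 0*2 = 0)
o + x*(-Y) = -1/199 + 0*(-1*0) = -1/199 + 0*0 = -1/199 + 0 = -1/199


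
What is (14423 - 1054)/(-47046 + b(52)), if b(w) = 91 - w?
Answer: -13369/47007 ≈ -0.28440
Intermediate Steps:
(14423 - 1054)/(-47046 + b(52)) = (14423 - 1054)/(-47046 + (91 - 1*52)) = 13369/(-47046 + (91 - 52)) = 13369/(-47046 + 39) = 13369/(-47007) = 13369*(-1/47007) = -13369/47007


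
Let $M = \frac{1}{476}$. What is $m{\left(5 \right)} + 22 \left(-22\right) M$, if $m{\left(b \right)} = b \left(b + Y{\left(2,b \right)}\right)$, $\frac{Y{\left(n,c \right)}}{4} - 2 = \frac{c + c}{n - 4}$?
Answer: $- \frac{4286}{119} \approx -36.017$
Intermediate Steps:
$M = \frac{1}{476} \approx 0.0021008$
$Y{\left(n,c \right)} = 8 + \frac{8 c}{-4 + n}$ ($Y{\left(n,c \right)} = 8 + 4 \frac{c + c}{n - 4} = 8 + 4 \frac{2 c}{-4 + n} = 8 + \frac{8 c}{-4 + n}$)
$m{\left(b \right)} = b \left(8 - 3 b\right)$ ($m{\left(b \right)} = b \left(b + \frac{8 \left(-4 + b + 2\right)}{-4 + 2}\right) = b \left(b + \frac{8 \left(-2 + b\right)}{-2}\right) = b \left(b + 8 \left(- \frac{1}{2}\right) \left(-2 + b\right)\right) = b \left(b - \left(-8 + 4 b\right)\right) = b \left(8 - 3 b\right)$)
$m{\left(5 \right)} + 22 \left(-22\right) M = 5 \left(8 - 15\right) + 22 \left(-22\right) \frac{1}{476} = 5 \left(8 - 15\right) - \frac{121}{119} = 5 \left(-7\right) - \frac{121}{119} = -35 - \frac{121}{119} = - \frac{4286}{119}$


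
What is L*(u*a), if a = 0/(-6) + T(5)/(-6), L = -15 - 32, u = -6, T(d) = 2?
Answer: -94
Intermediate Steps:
L = -47
a = -1/3 (a = 0/(-6) + 2/(-6) = 0*(-1/6) + 2*(-1/6) = 0 - 1/3 = -1/3 ≈ -0.33333)
L*(u*a) = -(-282)*(-1)/3 = -47*2 = -94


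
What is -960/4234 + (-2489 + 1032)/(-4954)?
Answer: 706549/10487618 ≈ 0.067370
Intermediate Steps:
-960/4234 + (-2489 + 1032)/(-4954) = -960*1/4234 - 1457*(-1/4954) = -480/2117 + 1457/4954 = 706549/10487618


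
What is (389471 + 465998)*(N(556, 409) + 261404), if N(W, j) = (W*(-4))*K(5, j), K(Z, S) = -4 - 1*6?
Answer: 242648649036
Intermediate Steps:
K(Z, S) = -10 (K(Z, S) = -4 - 6 = -10)
N(W, j) = 40*W (N(W, j) = (W*(-4))*(-10) = -4*W*(-10) = 40*W)
(389471 + 465998)*(N(556, 409) + 261404) = (389471 + 465998)*(40*556 + 261404) = 855469*(22240 + 261404) = 855469*283644 = 242648649036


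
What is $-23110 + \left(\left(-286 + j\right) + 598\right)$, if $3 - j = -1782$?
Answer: $-21013$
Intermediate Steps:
$j = 1785$ ($j = 3 - -1782 = 3 + 1782 = 1785$)
$-23110 + \left(\left(-286 + j\right) + 598\right) = -23110 + \left(\left(-286 + 1785\right) + 598\right) = -23110 + \left(1499 + 598\right) = -23110 + 2097 = -21013$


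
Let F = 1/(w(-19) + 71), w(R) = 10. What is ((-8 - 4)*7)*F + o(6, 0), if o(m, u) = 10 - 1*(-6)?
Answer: 404/27 ≈ 14.963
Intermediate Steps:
o(m, u) = 16 (o(m, u) = 10 + 6 = 16)
F = 1/81 (F = 1/(10 + 71) = 1/81 ≈ 0.012346)
((-8 - 4)*7)*F + o(6, 0) = ((-8 - 4)*7)*(1/81) + 16 = -12*7*(1/81) + 16 = -84*1/81 + 16 = -28/27 + 16 = 404/27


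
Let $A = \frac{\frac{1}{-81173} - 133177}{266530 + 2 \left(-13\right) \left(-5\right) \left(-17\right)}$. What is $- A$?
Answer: $\frac{5405188311}{10727823680} \approx 0.50385$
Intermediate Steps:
$A = - \frac{5405188311}{10727823680}$ ($A = \frac{- \frac{1}{81173} - 133177}{266530 + 2 \cdot 65 \left(-17\right)} = - \frac{10810376622}{81173 \left(266530 + 2 \left(-1105\right)\right)} = - \frac{10810376622}{81173 \left(266530 - 2210\right)} = - \frac{10810376622}{81173 \cdot 264320} = \left(- \frac{10810376622}{81173}\right) \frac{1}{264320} = - \frac{5405188311}{10727823680} \approx -0.50385$)
$- A = \left(-1\right) \left(- \frac{5405188311}{10727823680}\right) = \frac{5405188311}{10727823680}$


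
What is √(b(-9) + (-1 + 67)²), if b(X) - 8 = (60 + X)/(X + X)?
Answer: √157002/6 ≈ 66.039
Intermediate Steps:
b(X) = 8 + (60 + X)/(2*X) (b(X) = 8 + (60 + X)/(X + X) = 8 + (60 + X)/((2*X)) = 8 + (60 + X)*(1/(2*X)) = 8 + (60 + X)/(2*X))
√(b(-9) + (-1 + 67)²) = √((17/2 + 30/(-9)) + (-1 + 67)²) = √((17/2 + 30*(-⅑)) + 66²) = √((17/2 - 10/3) + 4356) = √(31/6 + 4356) = √(26167/6) = √157002/6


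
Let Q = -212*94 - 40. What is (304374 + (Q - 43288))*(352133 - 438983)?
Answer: -20941098300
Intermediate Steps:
Q = -19968 (Q = -19928 - 40 = -19968)
(304374 + (Q - 43288))*(352133 - 438983) = (304374 + (-19968 - 43288))*(352133 - 438983) = (304374 - 63256)*(-86850) = 241118*(-86850) = -20941098300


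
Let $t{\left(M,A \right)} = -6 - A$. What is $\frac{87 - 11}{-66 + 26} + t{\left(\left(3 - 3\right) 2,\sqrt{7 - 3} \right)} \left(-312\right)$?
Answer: $\frac{24941}{10} \approx 2494.1$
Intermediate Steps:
$\frac{87 - 11}{-66 + 26} + t{\left(\left(3 - 3\right) 2,\sqrt{7 - 3} \right)} \left(-312\right) = \frac{87 - 11}{-66 + 26} + \left(-6 - \sqrt{7 - 3}\right) \left(-312\right) = \frac{76}{-40} + \left(-6 - \sqrt{4}\right) \left(-312\right) = 76 \left(- \frac{1}{40}\right) + \left(-6 - 2\right) \left(-312\right) = - \frac{19}{10} + \left(-6 - 2\right) \left(-312\right) = - \frac{19}{10} - -2496 = - \frac{19}{10} + 2496 = \frac{24941}{10}$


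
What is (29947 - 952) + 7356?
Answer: 36351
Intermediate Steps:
(29947 - 952) + 7356 = 28995 + 7356 = 36351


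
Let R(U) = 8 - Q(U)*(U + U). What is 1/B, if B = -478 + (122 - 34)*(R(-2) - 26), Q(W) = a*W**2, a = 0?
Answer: -1/2062 ≈ -0.00048497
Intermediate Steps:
Q(W) = 0 (Q(W) = 0*W**2 = 0)
R(U) = 8 (R(U) = 8 - 0*(U + U) = 8 - 0*2*U = 8 - 1*0 = 8 + 0 = 8)
B = -2062 (B = -478 + (122 - 34)*(8 - 26) = -478 + 88*(-18) = -478 - 1584 = -2062)
1/B = 1/(-2062) = -1/2062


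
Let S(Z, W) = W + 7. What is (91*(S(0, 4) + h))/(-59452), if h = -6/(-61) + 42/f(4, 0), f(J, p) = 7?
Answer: -94913/3626572 ≈ -0.026172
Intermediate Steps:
S(Z, W) = 7 + W
h = 372/61 (h = -6/(-61) + 42/7 = -6*(-1/61) + 42*(1/7) = 6/61 + 6 = 372/61 ≈ 6.0984)
(91*(S(0, 4) + h))/(-59452) = (91*((7 + 4) + 372/61))/(-59452) = (91*(11 + 372/61))*(-1/59452) = (91*(1043/61))*(-1/59452) = (94913/61)*(-1/59452) = -94913/3626572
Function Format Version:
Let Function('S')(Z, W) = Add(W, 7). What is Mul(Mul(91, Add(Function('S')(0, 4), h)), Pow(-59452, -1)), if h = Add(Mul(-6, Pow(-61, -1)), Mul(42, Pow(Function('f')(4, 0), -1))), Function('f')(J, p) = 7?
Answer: Rational(-94913, 3626572) ≈ -0.026172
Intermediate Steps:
Function('S')(Z, W) = Add(7, W)
h = Rational(372, 61) (h = Add(Mul(-6, Pow(-61, -1)), Mul(42, Pow(7, -1))) = Add(Mul(-6, Rational(-1, 61)), Mul(42, Rational(1, 7))) = Add(Rational(6, 61), 6) = Rational(372, 61) ≈ 6.0984)
Mul(Mul(91, Add(Function('S')(0, 4), h)), Pow(-59452, -1)) = Mul(Mul(91, Add(Add(7, 4), Rational(372, 61))), Pow(-59452, -1)) = Mul(Mul(91, Add(11, Rational(372, 61))), Rational(-1, 59452)) = Mul(Mul(91, Rational(1043, 61)), Rational(-1, 59452)) = Mul(Rational(94913, 61), Rational(-1, 59452)) = Rational(-94913, 3626572)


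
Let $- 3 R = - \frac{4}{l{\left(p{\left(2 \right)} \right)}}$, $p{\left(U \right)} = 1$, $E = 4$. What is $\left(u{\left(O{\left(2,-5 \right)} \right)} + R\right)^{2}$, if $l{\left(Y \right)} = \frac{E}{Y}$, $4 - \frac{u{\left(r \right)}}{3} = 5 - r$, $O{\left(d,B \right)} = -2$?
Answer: $\frac{676}{9} \approx 75.111$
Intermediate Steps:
$u{\left(r \right)} = -3 + 3 r$ ($u{\left(r \right)} = 12 - 3 \left(5 - r\right) = 12 + \left(-15 + 3 r\right) = -3 + 3 r$)
$l{\left(Y \right)} = \frac{4}{Y}$
$R = \frac{1}{3}$ ($R = - \frac{\left(-4\right) \frac{1}{4 \cdot 1^{-1}}}{3} = - \frac{\left(-4\right) \frac{1}{4 \cdot 1}}{3} = - \frac{\left(-4\right) \frac{1}{4}}{3} = \left(- \frac{1}{3}\right) \left(-1\right) = \frac{1}{3} \approx 0.33333$)
$\left(u{\left(O{\left(2,-5 \right)} \right)} + R\right)^{2} = \left(\left(-3 + 3 \left(-2\right)\right) + \frac{1}{3}\right)^{2} = \left(\left(-3 - 6\right) + \frac{1}{3}\right)^{2} = \left(-9 + \frac{1}{3}\right)^{2} = \left(- \frac{26}{3}\right)^{2} = \frac{676}{9}$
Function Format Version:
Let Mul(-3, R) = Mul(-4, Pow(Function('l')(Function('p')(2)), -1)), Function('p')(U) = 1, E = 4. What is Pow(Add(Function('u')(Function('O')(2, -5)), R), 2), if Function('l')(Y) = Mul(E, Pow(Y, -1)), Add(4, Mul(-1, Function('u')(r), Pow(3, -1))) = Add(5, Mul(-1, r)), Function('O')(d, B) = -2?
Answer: Rational(676, 9) ≈ 75.111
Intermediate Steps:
Function('u')(r) = Add(-3, Mul(3, r)) (Function('u')(r) = Add(12, Mul(-3, Add(5, Mul(-1, r)))) = Add(12, Add(-15, Mul(3, r))) = Add(-3, Mul(3, r)))
Function('l')(Y) = Mul(4, Pow(Y, -1))
R = Rational(1, 3) (R = Mul(Rational(-1, 3), Mul(-4, Pow(Mul(4, Pow(1, -1)), -1))) = Mul(Rational(-1, 3), Mul(-4, Pow(Mul(4, 1), -1))) = Mul(Rational(-1, 3), Mul(-4, Pow(4, -1))) = Mul(Rational(-1, 3), Mul(-4, Rational(1, 4))) = Mul(Rational(-1, 3), -1) = Rational(1, 3) ≈ 0.33333)
Pow(Add(Function('u')(Function('O')(2, -5)), R), 2) = Pow(Add(Add(-3, Mul(3, -2)), Rational(1, 3)), 2) = Pow(Add(Add(-3, -6), Rational(1, 3)), 2) = Pow(Add(-9, Rational(1, 3)), 2) = Pow(Rational(-26, 3), 2) = Rational(676, 9)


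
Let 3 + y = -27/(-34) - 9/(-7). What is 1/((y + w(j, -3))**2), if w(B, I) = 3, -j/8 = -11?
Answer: 56644/245025 ≈ 0.23118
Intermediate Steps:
j = 88 (j = -8*(-11) = 88)
y = -219/238 (y = -3 + (-27/(-34) - 9/(-7)) = -3 + (-27*(-1/34) - 9*(-1/7)) = -3 + (27/34 + 9/7) = -3 + 495/238 = -219/238 ≈ -0.92017)
1/((y + w(j, -3))**2) = 1/((-219/238 + 3)**2) = 1/((495/238)**2) = 1/(245025/56644) = 56644/245025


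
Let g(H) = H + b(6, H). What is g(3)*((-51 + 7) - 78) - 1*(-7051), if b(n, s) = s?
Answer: 6319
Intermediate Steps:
g(H) = 2*H (g(H) = H + H = 2*H)
g(3)*((-51 + 7) - 78) - 1*(-7051) = (2*3)*((-51 + 7) - 78) - 1*(-7051) = 6*(-44 - 78) + 7051 = 6*(-122) + 7051 = -732 + 7051 = 6319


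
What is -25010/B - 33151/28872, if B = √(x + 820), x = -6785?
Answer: -33151/28872 + 5002*I*√5965/1193 ≈ -1.1482 + 323.82*I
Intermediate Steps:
B = I*√5965 (B = √(-6785 + 820) = √(-5965) = I*√5965 ≈ 77.233*I)
-25010/B - 33151/28872 = -25010*(-I*√5965/5965) - 33151/28872 = -(-5002)*I*√5965/1193 - 33151*1/28872 = 5002*I*√5965/1193 - 33151/28872 = -33151/28872 + 5002*I*√5965/1193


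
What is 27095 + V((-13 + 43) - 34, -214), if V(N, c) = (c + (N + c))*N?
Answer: 28823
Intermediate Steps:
V(N, c) = N*(N + 2*c) (V(N, c) = (N + 2*c)*N = N*(N + 2*c))
27095 + V((-13 + 43) - 34, -214) = 27095 + ((-13 + 43) - 34)*(((-13 + 43) - 34) + 2*(-214)) = 27095 + (30 - 34)*((30 - 34) - 428) = 27095 - 4*(-4 - 428) = 27095 - 4*(-432) = 27095 + 1728 = 28823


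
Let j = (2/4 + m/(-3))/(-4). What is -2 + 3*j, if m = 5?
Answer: -9/8 ≈ -1.1250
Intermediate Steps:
j = 7/24 (j = (2/4 + 5/(-3))/(-4) = (2*(1/4) + 5*(-1/3))*(-1/4) = (1/2 - 5/3)*(-1/4) = -7/6*(-1/4) = 7/24 ≈ 0.29167)
-2 + 3*j = -2 + 3*(7/24) = -2 + 7/8 = -9/8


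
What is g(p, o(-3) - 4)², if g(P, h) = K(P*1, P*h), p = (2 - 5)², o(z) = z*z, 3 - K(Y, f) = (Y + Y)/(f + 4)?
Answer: 16641/2401 ≈ 6.9309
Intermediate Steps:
K(Y, f) = 3 - 2*Y/(4 + f) (K(Y, f) = 3 - (Y + Y)/(f + 4) = 3 - 2*Y/(4 + f))
o(z) = z²
p = 9 (p = (-3)² = 9)
g(P, h) = (12 - 2*P + 3*P*h)/(4 + P*h) (g(P, h) = (12 - 2*P + 3*(P*h))/(4 + P*h) = (12 - 2*P + 3*P*h)/(4 + P*h))
g(p, o(-3) - 4)² = ((12 - 2*9 + 3*9*((-3)² - 4))/(4 + 9*((-3)² - 4)))² = ((12 - 18 + 3*9*(9 - 4))/(4 + 9*(9 - 4)))² = ((12 - 18 + 3*9*5)/(4 + 9*5))² = ((12 - 18 + 135)/(4 + 45))² = (129/49)² = 16641/2401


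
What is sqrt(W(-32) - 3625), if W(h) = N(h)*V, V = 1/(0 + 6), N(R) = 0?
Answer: 5*I*sqrt(145) ≈ 60.208*I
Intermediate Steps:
V = 1/6 ≈ 0.16667
W(h) = 0 (W(h) = 0*(1/6) = 0)
sqrt(W(-32) - 3625) = sqrt(0 - 3625) = sqrt(-3625) = 5*I*sqrt(145)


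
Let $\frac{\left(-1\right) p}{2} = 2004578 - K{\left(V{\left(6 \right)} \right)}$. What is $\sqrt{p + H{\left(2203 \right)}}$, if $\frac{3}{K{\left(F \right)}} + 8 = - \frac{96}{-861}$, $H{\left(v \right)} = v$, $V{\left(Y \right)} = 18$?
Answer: $\frac{i \sqrt{1283651678931}}{566} \approx 2001.7 i$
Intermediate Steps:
$K{\left(F \right)} = - \frac{861}{2264}$ ($K{\left(F \right)} = \frac{3}{-8 - \frac{96}{-861}} = \frac{3}{-8 - - \frac{32}{287}} = \frac{3}{-8 + \frac{32}{287}} = \frac{3}{- \frac{2264}{287}} = 3 \left(- \frac{287}{2264}\right) = - \frac{861}{2264}$)
$p = - \frac{4538365453}{1132}$ ($p = - 2 \left(2004578 - - \frac{861}{2264}\right) = - 2 \left(2004578 + \frac{861}{2264}\right) = \left(-2\right) \frac{4538365453}{2264} = - \frac{4538365453}{1132} \approx -4.0092 \cdot 10^{6}$)
$\sqrt{p + H{\left(2203 \right)}} = \sqrt{- \frac{4538365453}{1132} + 2203} = \sqrt{- \frac{4535871657}{1132}} = \frac{i \sqrt{1283651678931}}{566}$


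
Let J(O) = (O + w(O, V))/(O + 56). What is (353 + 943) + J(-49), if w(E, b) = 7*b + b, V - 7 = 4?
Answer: 9111/7 ≈ 1301.6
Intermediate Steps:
V = 11 (V = 7 + 4 = 11)
w(E, b) = 8*b
J(O) = (88 + O)/(56 + O) (J(O) = (O + 8*11)/(O + 56) = (O + 88)/(56 + O) = (88 + O)/(56 + O))
(353 + 943) + J(-49) = (353 + 943) + (88 - 49)/(56 - 49) = 1296 + 39/7 = 9111/7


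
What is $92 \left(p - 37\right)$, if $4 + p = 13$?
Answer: $-2576$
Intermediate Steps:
$p = 9$ ($p = -4 + 13 = 9$)
$92 \left(p - 37\right) = 92 \left(9 - 37\right) = 92 \left(-28\right) = -2576$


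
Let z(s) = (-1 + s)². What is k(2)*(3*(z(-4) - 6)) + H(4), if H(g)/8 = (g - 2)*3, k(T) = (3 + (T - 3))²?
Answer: 276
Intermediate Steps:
k(T) = T² (k(T) = (3 + (-3 + T))² = T²)
H(g) = -48 + 24*g (H(g) = 8*((g - 2)*3) = 8*((-2 + g)*3) = 8*(-6 + 3*g) = -48 + 24*g)
k(2)*(3*(z(-4) - 6)) + H(4) = 2²*(3*((-1 - 4)² - 6)) + (-48 + 24*4) = 4*(3*((-5)² - 6)) + (-48 + 96) = 4*(3*(25 - 6)) + 48 = 4*(3*19) + 48 = 4*57 + 48 = 228 + 48 = 276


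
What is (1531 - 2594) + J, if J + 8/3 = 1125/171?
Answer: -60368/57 ≈ -1059.1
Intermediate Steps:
J = 223/57 (J = -8/3 + 1125/171 = -8/3 + 1125*(1/171) = -8/3 + 125/19 = 223/57 ≈ 3.9123)
(1531 - 2594) + J = (1531 - 2594) + 223/57 = -1063 + 223/57 = -60368/57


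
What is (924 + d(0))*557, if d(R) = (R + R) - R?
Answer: 514668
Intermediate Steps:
d(R) = R (d(R) = 2*R - R = R)
(924 + d(0))*557 = (924 + 0)*557 = 924*557 = 514668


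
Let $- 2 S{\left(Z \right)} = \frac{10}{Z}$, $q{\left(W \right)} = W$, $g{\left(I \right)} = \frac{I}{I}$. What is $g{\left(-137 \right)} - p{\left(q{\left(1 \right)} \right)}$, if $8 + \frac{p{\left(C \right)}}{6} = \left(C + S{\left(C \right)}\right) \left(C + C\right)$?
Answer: $97$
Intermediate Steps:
$g{\left(I \right)} = 1$
$S{\left(Z \right)} = - \frac{5}{Z}$ ($S{\left(Z \right)} = - \frac{10 \frac{1}{Z}}{2} = - \frac{5}{Z}$)
$p{\left(C \right)} = -48 + 12 C \left(C - \frac{5}{C}\right)$ ($p{\left(C \right)} = -48 + 6 \left(C - \frac{5}{C}\right) \left(C + C\right) = -48 + 6 \left(C - \frac{5}{C}\right) 2 C = -48 + 6 \cdot 2 C \left(C - \frac{5}{C}\right) = -48 + 12 C \left(C - \frac{5}{C}\right)$)
$g{\left(-137 \right)} - p{\left(q{\left(1 \right)} \right)} = 1 - \left(-108 + 12 \cdot 1^{2}\right) = 1 - \left(-108 + 12 \cdot 1\right) = 1 - \left(-108 + 12\right) = 1 - -96 = 1 + 96 = 97$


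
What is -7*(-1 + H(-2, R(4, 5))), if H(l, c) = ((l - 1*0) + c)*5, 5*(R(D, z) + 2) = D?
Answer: 119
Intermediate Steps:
R(D, z) = -2 + D/5
H(l, c) = 5*c + 5*l (H(l, c) = ((l + 0) + c)*5 = (l + c)*5 = (c + l)*5 = 5*c + 5*l)
-7*(-1 + H(-2, R(4, 5))) = -7*(-1 + (5*(-2 + (⅕)*4) + 5*(-2))) = -7*(-1 + (5*(-2 + ⅘) - 10)) = -7*(-1 + (5*(-6/5) - 10)) = -7*(-1 + (-6 - 10)) = -7*(-1 - 16) = -7*(-17) = 119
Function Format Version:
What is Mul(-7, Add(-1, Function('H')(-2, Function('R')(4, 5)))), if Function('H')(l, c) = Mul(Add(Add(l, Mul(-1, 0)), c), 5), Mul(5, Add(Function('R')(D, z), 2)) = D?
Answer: 119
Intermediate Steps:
Function('R')(D, z) = Add(-2, Mul(Rational(1, 5), D))
Function('H')(l, c) = Add(Mul(5, c), Mul(5, l)) (Function('H')(l, c) = Mul(Add(Add(l, 0), c), 5) = Mul(Add(l, c), 5) = Mul(Add(c, l), 5) = Add(Mul(5, c), Mul(5, l)))
Mul(-7, Add(-1, Function('H')(-2, Function('R')(4, 5)))) = Mul(-7, Add(-1, Add(Mul(5, Add(-2, Mul(Rational(1, 5), 4))), Mul(5, -2)))) = Mul(-7, Add(-1, Add(Mul(5, Add(-2, Rational(4, 5))), -10))) = Mul(-7, Add(-1, Add(Mul(5, Rational(-6, 5)), -10))) = Mul(-7, Add(-1, Add(-6, -10))) = Mul(-7, Add(-1, -16)) = Mul(-7, -17) = 119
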